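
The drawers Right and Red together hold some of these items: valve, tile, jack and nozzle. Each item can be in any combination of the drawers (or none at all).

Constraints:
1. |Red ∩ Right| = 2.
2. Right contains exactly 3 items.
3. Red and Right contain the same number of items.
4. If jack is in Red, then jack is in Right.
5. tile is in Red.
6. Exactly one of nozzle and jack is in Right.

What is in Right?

Right = {jack, tile, valve}

From (5): tile ∈ Red.
Suppose valve ∉ Right: no assignment then satisfies all the clues, so valve ∈ Right.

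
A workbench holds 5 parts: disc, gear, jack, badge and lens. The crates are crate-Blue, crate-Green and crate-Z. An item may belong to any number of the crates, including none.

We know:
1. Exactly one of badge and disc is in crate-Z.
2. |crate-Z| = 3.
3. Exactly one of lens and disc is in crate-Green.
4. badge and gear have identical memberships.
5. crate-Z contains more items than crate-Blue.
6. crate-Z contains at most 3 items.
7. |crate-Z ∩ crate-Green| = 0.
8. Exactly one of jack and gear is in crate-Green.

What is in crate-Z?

crate-Z = {badge, gear, lens}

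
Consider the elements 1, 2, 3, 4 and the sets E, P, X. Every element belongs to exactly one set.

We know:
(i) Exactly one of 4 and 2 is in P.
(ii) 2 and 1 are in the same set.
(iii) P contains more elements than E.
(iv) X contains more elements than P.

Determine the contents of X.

X = {1, 2, 3}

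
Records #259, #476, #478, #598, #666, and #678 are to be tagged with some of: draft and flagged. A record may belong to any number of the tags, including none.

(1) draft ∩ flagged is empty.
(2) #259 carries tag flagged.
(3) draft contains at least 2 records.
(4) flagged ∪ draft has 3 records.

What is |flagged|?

1

From (2): #259 ∈ flagged.
(1) (disjoint): #259 ∉ draft.
Suppose #476 ∈ flagged: no assignment then satisfies all the clues, so #476 ∉ flagged.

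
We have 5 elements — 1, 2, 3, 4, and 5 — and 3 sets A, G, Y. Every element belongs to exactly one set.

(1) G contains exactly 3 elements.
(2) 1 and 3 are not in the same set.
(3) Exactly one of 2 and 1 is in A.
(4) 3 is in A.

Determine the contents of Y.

From (4): 3 ∈ A.
(2): 1 ∉ A.
(3) (exactly one): 2 ∈ A.
(1): only 3 candidates remain for G, so all are in.

Y = {}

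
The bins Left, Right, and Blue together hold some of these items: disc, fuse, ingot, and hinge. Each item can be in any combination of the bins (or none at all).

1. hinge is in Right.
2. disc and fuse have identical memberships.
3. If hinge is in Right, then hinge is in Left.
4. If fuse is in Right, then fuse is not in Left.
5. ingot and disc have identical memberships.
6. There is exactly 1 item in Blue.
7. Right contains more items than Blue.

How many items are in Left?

1

From (1): hinge ∈ Right.
(3): hinge ∈ Left.
Suppose disc ∈ Left: no assignment then satisfies all the clues, so disc ∉ Left.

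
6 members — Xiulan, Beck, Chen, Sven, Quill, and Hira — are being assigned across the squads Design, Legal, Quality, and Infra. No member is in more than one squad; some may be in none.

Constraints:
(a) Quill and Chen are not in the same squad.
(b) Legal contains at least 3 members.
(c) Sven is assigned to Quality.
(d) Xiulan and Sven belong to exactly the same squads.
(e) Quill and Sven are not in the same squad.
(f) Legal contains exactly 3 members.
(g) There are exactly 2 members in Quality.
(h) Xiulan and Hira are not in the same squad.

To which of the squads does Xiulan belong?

From (c): Sven ∈ Quality.
(d): Xiulan matches Sven: Xiulan ∉ Design.
(d): Xiulan matches Sven: Xiulan ∉ Legal.
(d): Xiulan matches Sven: Xiulan ∈ Quality.
(e): Quill ∉ Quality.
(g): Quality already has 2, so the rest are out.

Xiulan: Quality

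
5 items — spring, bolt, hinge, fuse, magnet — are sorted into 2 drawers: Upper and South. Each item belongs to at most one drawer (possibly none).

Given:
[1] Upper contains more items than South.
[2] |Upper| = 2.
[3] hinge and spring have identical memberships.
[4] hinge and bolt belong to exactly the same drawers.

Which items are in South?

South = {}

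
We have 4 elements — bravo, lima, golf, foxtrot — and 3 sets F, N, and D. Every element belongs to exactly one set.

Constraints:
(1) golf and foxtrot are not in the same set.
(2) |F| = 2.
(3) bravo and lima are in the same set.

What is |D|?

1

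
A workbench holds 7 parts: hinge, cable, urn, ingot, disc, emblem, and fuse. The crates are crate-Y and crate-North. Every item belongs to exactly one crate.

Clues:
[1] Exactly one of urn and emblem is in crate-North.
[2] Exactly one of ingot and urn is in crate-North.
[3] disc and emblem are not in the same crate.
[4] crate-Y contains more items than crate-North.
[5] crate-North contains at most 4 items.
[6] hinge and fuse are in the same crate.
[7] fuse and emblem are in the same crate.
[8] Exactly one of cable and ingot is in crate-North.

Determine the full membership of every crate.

crate-Y = {emblem, fuse, hinge, ingot}; crate-North = {cable, disc, urn}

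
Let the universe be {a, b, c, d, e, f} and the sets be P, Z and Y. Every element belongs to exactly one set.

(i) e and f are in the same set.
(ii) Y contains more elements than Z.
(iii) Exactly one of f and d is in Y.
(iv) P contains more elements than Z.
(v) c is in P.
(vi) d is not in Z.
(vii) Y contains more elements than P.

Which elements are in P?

P = {c, d}

From (v): c ∈ P.
From (vi): d ∉ Z.
Suppose a ∈ P: no assignment then satisfies all the clues, so a ∉ P.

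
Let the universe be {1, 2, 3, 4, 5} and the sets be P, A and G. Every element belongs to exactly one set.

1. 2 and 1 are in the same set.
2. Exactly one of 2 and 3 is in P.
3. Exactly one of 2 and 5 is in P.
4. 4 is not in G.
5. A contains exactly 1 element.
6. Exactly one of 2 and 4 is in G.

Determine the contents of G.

G = {1, 2}

From (4): 4 ∉ G.
(6) (exactly one): 2 ∈ G.
(1): 1 matches 2: 1 ∉ P.
(1): 1 matches 2: 1 ∉ A.
(1): 1 matches 2: 1 ∈ G.
(2) (exactly one): 3 ∈ P.
(3) (exactly one): 5 ∈ P.
(5): only 1 candidates remain for A, so all are in.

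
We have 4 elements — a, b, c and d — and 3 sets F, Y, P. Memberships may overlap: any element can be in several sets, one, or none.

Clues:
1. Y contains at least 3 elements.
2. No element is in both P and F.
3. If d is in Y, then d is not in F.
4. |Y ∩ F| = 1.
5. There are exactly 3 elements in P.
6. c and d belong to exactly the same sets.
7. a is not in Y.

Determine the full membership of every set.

F = {b}; Y = {b, c, d}; P = {a, c, d}

From (7): a ∉ Y.
(1): only 3 candidates remain for Y, so all are in.
(3): d ∉ F.
(6): c matches d: c ∉ F.
Suppose a ∈ F: no assignment then satisfies all the clues, so a ∉ F.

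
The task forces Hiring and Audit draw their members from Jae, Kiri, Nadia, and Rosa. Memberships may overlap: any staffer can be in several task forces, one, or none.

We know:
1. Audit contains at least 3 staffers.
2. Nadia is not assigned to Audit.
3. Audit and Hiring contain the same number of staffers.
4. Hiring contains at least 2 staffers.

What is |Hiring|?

3

From (2): Nadia ∉ Audit.
(1): only 3 candidates remain for Audit, so all are in.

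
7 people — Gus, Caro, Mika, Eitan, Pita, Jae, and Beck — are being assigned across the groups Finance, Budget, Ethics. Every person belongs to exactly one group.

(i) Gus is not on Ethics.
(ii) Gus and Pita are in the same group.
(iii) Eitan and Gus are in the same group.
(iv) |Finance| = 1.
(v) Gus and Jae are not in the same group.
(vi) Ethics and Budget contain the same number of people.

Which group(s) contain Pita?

Pita: Budget

From (i): Gus ∉ Ethics.
(ii): Pita matches Gus: Pita ∉ Ethics.
(iii): Eitan matches Gus: Eitan ∉ Ethics.
Suppose Pita ∈ Finance: no assignment then satisfies all the clues, so Pita ∉ Finance.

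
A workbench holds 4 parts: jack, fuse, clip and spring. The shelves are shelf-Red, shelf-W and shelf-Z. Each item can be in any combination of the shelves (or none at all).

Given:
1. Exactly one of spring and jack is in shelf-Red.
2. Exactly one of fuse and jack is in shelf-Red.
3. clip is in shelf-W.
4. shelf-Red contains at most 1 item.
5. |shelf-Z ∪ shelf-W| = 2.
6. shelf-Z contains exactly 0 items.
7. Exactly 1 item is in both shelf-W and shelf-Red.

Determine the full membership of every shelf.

shelf-Red = {jack}; shelf-W = {clip, jack}; shelf-Z = {}

From (3): clip ∈ shelf-W.
(6): shelf-Z already has 0, so the rest are out.
Suppose jack ∉ shelf-Red: no assignment then satisfies all the clues, so jack ∈ shelf-Red.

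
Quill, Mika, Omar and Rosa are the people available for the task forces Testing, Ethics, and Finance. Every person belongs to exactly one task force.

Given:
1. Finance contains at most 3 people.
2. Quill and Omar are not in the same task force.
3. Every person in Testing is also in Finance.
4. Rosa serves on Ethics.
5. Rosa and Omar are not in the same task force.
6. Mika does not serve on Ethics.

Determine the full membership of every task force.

Testing = {}; Ethics = {Quill, Rosa}; Finance = {Mika, Omar}

From (4): Rosa ∈ Ethics.
From (6): Mika ∉ Ethics.
(5): Omar ∉ Ethics.
Suppose Quill ∈ Testing: no assignment then satisfies all the clues, so Quill ∉ Testing.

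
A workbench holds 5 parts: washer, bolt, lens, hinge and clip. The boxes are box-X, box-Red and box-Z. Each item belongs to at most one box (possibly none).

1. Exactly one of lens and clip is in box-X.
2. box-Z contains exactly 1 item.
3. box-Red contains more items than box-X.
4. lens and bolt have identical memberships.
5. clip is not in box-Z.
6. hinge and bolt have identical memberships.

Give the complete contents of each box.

box-X = {clip}; box-Red = {bolt, hinge, lens}; box-Z = {washer}

From (5): clip ∉ box-Z.
Suppose washer ∈ box-X: no assignment then satisfies all the clues, so washer ∉ box-X.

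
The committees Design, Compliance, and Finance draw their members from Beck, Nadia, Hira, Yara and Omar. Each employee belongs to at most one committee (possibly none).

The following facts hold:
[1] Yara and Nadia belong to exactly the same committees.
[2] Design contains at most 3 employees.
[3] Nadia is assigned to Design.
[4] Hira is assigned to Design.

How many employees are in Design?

From (3): Nadia ∈ Design.
From (4): Hira ∈ Design.
(1): Yara matches Nadia: Yara ∈ Design.
(2): Design already has 3, so the rest are out.

3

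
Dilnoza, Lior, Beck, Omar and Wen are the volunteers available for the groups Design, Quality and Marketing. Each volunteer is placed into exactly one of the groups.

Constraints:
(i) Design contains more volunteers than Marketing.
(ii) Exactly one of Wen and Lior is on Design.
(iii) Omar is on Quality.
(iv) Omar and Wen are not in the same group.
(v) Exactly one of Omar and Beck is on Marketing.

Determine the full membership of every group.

Design = {Dilnoza, Wen}; Quality = {Lior, Omar}; Marketing = {Beck}

From (iii): Omar ∈ Quality.
(iv): Wen ∉ Quality.
(v) (exactly one): Beck ∈ Marketing.
Suppose Dilnoza ∉ Design: no assignment then satisfies all the clues, so Dilnoza ∈ Design.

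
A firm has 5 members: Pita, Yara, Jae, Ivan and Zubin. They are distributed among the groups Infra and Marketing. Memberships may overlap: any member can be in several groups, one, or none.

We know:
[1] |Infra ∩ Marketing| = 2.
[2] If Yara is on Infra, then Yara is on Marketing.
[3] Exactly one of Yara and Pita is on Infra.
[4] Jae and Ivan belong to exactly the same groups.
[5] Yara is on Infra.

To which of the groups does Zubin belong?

From (5): Yara ∈ Infra.
(2): Yara ∈ Marketing.
(3) (exactly one): Pita ∉ Infra.
Suppose Zubin ∉ Infra: no assignment then satisfies all the clues, so Zubin ∈ Infra.

Zubin: Infra, Marketing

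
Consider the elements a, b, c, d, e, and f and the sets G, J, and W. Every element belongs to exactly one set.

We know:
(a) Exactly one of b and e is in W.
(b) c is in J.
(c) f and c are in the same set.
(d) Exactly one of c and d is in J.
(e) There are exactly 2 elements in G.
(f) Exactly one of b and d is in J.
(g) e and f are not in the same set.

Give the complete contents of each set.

G = {a, d}; J = {b, c, f}; W = {e}

From (b): c ∈ J.
(c): f matches c: f ∉ G.
(c): f matches c: f ∈ J.
(d) (exactly one): d ∉ J.
(f) (exactly one): b ∈ J.
(g): e ∉ J.
(a) (exactly one): e ∈ W.
(e): only 2 candidates remain for G, so all are in.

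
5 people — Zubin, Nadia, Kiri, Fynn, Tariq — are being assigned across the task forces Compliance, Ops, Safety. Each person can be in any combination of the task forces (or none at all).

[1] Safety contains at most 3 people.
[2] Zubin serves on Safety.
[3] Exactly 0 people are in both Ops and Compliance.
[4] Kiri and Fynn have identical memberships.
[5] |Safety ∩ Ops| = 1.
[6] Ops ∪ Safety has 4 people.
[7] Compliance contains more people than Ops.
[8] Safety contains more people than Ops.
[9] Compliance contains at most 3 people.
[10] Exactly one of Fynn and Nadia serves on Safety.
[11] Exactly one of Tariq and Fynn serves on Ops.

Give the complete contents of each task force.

Compliance = {Fynn, Kiri, Nadia}; Ops = {Tariq, Zubin}; Safety = {Fynn, Kiri, Zubin}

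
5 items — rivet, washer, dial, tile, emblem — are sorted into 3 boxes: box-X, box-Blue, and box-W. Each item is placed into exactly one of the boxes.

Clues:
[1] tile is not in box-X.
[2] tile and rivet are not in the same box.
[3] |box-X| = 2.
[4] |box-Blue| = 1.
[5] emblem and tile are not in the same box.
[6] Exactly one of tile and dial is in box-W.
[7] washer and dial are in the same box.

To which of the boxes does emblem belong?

emblem: box-X

From (1): tile ∉ box-X.
Suppose emblem ∉ box-X: no assignment then satisfies all the clues, so emblem ∈ box-X.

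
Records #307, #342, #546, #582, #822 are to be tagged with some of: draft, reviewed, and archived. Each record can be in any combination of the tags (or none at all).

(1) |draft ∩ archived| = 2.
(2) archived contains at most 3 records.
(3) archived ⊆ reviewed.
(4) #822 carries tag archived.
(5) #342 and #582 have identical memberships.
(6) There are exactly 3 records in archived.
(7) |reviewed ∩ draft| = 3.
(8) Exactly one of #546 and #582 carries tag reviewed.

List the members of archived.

archived = {#342, #582, #822}

From (4): #822 ∈ archived.
(3) with #822 ∈ archived: #822 ∈ reviewed.
Suppose #307 ∈ archived: no assignment then satisfies all the clues, so #307 ∉ archived.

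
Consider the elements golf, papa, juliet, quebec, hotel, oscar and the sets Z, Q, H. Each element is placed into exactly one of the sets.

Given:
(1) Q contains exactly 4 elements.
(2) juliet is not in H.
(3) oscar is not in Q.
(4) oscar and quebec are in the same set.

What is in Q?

From (2): juliet ∉ H.
From (3): oscar ∉ Q.
(4): quebec matches oscar: quebec ∉ Q.
(1): only 4 candidates remain for Q, so all are in.

Q = {golf, hotel, juliet, papa}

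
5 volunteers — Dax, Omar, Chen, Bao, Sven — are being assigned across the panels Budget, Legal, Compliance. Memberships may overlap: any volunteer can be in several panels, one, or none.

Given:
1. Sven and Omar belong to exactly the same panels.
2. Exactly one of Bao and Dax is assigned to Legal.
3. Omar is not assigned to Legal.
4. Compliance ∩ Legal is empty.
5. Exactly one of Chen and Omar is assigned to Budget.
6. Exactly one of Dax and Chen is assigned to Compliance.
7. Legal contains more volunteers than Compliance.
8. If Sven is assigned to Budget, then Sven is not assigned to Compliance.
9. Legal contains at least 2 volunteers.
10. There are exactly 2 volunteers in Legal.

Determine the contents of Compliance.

Compliance = {Dax}

From (3): Omar ∉ Legal.
(1): Sven matches Omar: Sven ∉ Legal.
Suppose Dax ∉ Compliance: no assignment then satisfies all the clues, so Dax ∈ Compliance.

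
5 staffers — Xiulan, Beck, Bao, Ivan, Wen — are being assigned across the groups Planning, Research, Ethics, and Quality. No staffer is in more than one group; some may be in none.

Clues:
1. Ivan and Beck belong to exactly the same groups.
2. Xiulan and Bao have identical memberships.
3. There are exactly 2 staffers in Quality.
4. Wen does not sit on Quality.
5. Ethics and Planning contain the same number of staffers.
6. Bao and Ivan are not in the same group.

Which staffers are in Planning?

Planning = {}

From (4): Wen ∉ Quality.
Suppose Xiulan ∈ Planning: no assignment then satisfies all the clues, so Xiulan ∉ Planning.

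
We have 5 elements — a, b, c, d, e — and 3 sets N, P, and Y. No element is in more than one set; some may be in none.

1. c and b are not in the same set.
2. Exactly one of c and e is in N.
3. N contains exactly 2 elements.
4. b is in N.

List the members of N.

From (4): b ∈ N.
(1): c ∉ N.
(2) (exactly one): e ∈ N.
(3): N already has 2, so the rest are out.

N = {b, e}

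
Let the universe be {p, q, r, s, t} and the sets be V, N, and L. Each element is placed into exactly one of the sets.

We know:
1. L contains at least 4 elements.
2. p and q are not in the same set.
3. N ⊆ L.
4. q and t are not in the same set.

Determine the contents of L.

L = {p, r, s, t}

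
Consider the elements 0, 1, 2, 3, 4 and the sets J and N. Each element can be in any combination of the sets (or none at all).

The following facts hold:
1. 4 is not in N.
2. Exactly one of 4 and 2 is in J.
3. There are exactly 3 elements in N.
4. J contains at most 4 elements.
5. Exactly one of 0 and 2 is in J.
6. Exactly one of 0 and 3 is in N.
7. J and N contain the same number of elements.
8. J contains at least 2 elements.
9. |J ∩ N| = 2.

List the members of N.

N = {0, 1, 2}

From (1): 4 ∉ N.
Suppose 0 ∉ N: no assignment then satisfies all the clues, so 0 ∈ N.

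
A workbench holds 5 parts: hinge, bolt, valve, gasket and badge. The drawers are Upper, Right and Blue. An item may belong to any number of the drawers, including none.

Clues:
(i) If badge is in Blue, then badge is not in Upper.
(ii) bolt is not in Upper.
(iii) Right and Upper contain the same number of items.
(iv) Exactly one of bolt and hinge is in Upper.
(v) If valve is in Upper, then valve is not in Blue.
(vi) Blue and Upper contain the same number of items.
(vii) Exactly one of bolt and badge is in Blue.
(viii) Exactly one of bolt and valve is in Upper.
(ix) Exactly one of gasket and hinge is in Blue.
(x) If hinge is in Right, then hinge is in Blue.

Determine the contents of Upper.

From (ii): bolt ∉ Upper.
(iv) (exactly one): hinge ∈ Upper.
(viii) (exactly one): valve ∈ Upper.
(v): valve ∉ Blue.
Suppose gasket ∈ Upper: no assignment then satisfies all the clues, so gasket ∉ Upper.

Upper = {hinge, valve}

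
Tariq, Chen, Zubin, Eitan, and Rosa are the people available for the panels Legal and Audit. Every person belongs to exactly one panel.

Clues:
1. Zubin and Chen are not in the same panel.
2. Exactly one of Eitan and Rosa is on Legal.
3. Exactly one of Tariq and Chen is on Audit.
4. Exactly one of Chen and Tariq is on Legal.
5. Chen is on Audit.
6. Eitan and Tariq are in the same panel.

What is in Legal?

Legal = {Eitan, Tariq, Zubin}

From (5): Chen ∈ Audit.
(1): Zubin ∉ Audit.
(3) (exactly one): Tariq ∉ Audit.
(4) (exactly one): Tariq ∈ Legal.
(6): Eitan matches Tariq: Eitan ∈ Legal.
Only one panel left: Zubin ∈ Legal.
(2) (exactly one): Rosa ∉ Legal.
Only one panel left: Rosa ∈ Audit.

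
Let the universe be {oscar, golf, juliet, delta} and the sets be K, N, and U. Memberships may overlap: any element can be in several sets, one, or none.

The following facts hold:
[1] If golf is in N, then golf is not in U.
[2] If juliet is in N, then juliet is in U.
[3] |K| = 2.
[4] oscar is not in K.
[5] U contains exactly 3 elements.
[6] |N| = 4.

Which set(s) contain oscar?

From (4): oscar ∉ K.
(6): only 4 candidates remain for N, so all are in.
(1): golf ∉ U.
(2): juliet ∈ U.
(5): only 3 candidates remain for U, so all are in.

oscar: N, U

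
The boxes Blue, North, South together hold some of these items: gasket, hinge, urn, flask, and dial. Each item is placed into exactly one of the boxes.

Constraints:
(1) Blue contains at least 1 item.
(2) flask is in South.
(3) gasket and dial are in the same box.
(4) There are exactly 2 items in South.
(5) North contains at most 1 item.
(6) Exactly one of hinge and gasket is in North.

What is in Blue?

Blue = {dial, gasket}

From (2): flask ∈ South.
Suppose gasket ∉ Blue: no assignment then satisfies all the clues, so gasket ∈ Blue.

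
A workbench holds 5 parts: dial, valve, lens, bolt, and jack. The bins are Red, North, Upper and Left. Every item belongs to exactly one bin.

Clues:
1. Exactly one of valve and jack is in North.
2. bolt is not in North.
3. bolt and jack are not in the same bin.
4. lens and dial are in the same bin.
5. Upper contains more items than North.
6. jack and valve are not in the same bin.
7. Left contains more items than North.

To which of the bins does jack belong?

jack: North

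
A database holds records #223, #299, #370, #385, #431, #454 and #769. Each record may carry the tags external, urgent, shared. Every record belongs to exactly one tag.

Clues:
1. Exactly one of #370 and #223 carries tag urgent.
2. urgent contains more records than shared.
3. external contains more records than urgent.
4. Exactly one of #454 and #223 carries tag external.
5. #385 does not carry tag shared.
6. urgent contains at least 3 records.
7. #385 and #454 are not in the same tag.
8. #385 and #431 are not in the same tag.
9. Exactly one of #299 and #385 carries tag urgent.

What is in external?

external = {#299, #370, #431, #454}

From (5): #385 ∉ shared.
Suppose #223 ∈ external: no assignment then satisfies all the clues, so #223 ∉ external.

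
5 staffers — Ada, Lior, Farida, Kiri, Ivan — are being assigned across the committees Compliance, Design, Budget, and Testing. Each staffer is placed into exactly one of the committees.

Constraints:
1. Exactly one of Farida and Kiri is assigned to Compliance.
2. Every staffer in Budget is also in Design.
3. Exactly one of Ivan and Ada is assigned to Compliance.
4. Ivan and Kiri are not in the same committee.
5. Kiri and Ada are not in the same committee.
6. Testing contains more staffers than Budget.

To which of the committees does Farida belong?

Farida: Compliance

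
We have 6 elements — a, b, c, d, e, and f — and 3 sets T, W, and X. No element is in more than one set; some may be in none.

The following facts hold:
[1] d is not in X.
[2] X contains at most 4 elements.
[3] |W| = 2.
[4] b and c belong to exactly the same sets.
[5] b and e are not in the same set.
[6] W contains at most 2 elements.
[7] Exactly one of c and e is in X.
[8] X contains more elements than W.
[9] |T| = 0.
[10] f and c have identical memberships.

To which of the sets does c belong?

c: X

From (1): d ∉ X.
(9): T already has 0, so the rest are out.
Suppose c ∈ W: no assignment then satisfies all the clues, so c ∉ W.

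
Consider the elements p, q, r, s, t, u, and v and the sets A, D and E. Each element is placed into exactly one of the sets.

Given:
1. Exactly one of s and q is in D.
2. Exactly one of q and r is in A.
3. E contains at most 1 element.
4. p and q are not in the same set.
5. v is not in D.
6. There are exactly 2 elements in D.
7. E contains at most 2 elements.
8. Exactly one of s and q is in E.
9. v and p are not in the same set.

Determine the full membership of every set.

A = {r, t, u, v}; D = {p, s}; E = {q}

From (5): v ∉ D.
Suppose p ∈ A: no assignment then satisfies all the clues, so p ∉ A.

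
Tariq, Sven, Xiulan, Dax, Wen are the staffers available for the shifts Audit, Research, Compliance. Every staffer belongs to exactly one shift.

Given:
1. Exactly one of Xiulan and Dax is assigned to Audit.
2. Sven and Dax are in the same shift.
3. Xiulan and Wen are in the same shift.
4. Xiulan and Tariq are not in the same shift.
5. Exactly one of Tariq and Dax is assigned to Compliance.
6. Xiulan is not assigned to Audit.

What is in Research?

From (6): Xiulan ∉ Audit.
(1) (exactly one): Dax ∈ Audit.
(2): Sven matches Dax: Sven ∈ Audit.
(3): Wen matches Xiulan: Wen ∉ Audit.
(5) (exactly one): Tariq ∈ Compliance.
(4): Xiulan ∉ Compliance.
Only one shift left: Xiulan ∈ Research.
(3): Wen matches Xiulan: Wen ∈ Research.

Research = {Wen, Xiulan}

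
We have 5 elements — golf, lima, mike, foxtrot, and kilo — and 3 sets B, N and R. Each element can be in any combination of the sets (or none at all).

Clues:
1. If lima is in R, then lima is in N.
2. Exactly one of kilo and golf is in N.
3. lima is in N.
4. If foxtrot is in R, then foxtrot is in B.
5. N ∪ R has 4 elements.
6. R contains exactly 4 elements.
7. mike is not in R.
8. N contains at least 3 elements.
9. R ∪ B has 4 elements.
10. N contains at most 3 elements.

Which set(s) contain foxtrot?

foxtrot: B, N, R

From (3): lima ∈ N.
From (7): mike ∉ R.
(6): only 4 candidates remain for R, so all are in.
(4): foxtrot ∈ B.
Suppose foxtrot ∉ N: no assignment then satisfies all the clues, so foxtrot ∈ N.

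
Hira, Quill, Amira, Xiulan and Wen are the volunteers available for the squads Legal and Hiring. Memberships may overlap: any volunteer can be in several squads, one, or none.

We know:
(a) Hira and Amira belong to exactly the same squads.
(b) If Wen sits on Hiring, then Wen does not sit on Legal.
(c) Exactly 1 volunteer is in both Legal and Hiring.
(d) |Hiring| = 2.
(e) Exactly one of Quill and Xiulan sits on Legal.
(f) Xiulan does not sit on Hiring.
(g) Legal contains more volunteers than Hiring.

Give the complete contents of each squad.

From (f): Xiulan ∉ Hiring.
Suppose Hira ∉ Legal: no assignment then satisfies all the clues, so Hira ∈ Legal.

Legal = {Amira, Hira, Quill}; Hiring = {Quill, Wen}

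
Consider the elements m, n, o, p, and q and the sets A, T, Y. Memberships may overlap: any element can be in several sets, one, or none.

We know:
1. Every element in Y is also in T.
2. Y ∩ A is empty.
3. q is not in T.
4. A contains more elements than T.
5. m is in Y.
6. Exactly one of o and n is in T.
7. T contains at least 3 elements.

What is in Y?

Y = {m}

From (3): q ∉ T.
From (5): m ∈ Y.
(1) with m ∈ Y: m ∈ T.
(1) contrapositive: q ∉ Y.
(2) (disjoint): m ∉ A.
Suppose n ∈ Y: no assignment then satisfies all the clues, so n ∉ Y.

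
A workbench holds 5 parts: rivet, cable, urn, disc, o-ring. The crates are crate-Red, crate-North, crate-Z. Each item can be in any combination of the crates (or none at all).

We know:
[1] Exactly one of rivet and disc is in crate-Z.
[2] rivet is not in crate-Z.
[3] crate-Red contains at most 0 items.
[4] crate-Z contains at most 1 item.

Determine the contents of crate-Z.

crate-Z = {disc}

From (2): rivet ∉ crate-Z.
(1) (exactly one): disc ∈ crate-Z.
(3): crate-Red already has 0, so the rest are out.
(4): crate-Z already has 1, so the rest are out.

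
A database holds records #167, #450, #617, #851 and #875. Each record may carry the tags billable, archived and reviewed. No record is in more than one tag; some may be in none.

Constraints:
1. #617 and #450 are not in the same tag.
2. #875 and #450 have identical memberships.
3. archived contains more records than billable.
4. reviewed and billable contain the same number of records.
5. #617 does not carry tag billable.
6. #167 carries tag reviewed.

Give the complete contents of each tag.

billable = {#851}; archived = {#450, #875}; reviewed = {#167}

From (5): #617 ∉ billable.
From (6): #167 ∈ reviewed.
Suppose #450 ∈ billable: no assignment then satisfies all the clues, so #450 ∉ billable.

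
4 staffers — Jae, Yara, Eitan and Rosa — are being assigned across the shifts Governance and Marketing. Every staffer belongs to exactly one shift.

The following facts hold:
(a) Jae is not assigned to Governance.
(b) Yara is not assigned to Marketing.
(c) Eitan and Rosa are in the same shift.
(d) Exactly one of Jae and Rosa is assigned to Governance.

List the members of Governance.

Governance = {Eitan, Rosa, Yara}

From (a): Jae ∉ Governance.
From (b): Yara ∉ Marketing.
(d) (exactly one): Rosa ∈ Governance.
Only one shift left: Jae ∈ Marketing.
Only one shift left: Yara ∈ Governance.
(c): Eitan matches Rosa: Eitan ∈ Governance.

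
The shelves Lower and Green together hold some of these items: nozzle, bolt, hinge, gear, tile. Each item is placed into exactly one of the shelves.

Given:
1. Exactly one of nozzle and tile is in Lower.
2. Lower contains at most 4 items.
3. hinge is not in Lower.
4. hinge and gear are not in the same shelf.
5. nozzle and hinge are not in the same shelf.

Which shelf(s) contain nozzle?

From (3): hinge ∉ Lower.
Only one shelf left: hinge ∈ Green.
(4): gear ∉ Green.
(5): nozzle ∉ Green.
Only one shelf left: nozzle ∈ Lower.
Only one shelf left: gear ∈ Lower.
(1) (exactly one): tile ∉ Lower.
Only one shelf left: tile ∈ Green.

nozzle: Lower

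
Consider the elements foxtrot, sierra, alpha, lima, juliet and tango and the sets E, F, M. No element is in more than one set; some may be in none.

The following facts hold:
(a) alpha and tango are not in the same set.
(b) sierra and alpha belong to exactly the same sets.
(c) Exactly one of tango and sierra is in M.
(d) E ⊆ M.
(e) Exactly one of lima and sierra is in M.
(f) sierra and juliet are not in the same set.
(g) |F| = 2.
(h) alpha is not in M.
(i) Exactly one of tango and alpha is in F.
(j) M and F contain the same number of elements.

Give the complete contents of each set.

From (h): alpha ∉ M.
(b): sierra matches alpha: sierra ∉ M.
(c) (exactly one): tango ∈ M.
(d) contrapositive: sierra ∉ E.
(d) contrapositive: alpha ∉ E.
(e) (exactly one): lima ∈ M.
(i) (exactly one): alpha ∈ F.
(b): sierra matches alpha: sierra ∈ F.
(f): juliet ∉ F.
(g): F already has 2, so the rest are out.
Suppose foxtrot ∈ E: no assignment then satisfies all the clues, so foxtrot ∉ E.

E = {}; F = {alpha, sierra}; M = {lima, tango}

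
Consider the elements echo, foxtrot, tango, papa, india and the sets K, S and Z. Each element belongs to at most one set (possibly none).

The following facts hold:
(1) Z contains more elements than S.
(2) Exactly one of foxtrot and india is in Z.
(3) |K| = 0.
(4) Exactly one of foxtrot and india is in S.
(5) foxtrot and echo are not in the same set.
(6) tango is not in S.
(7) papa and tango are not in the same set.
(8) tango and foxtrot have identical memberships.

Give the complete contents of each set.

K = {}; S = {india}; Z = {foxtrot, tango}

From (6): tango ∉ S.
(3): K already has 0, so the rest are out.
(8): foxtrot matches tango: foxtrot ∉ S.
(4) (exactly one): india ∈ S.
(2) (exactly one): foxtrot ∈ Z.
(5): echo ∉ Z.
(8): tango matches foxtrot: tango ∈ Z.
(7): papa ∉ Z.
Suppose echo ∈ S: no assignment then satisfies all the clues, so echo ∉ S.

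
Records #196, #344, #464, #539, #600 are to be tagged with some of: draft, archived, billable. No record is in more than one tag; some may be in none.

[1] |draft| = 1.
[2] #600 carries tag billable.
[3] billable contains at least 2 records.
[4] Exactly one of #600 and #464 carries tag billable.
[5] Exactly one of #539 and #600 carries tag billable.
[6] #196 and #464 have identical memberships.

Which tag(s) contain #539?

#539: draft

From (2): #600 ∈ billable.
(4) (exactly one): #464 ∉ billable.
(5) (exactly one): #539 ∉ billable.
(6): #196 matches #464: #196 ∉ billable.
(3): only 2 candidates remain for billable, so all are in.
Suppose #539 ∉ draft: no assignment then satisfies all the clues, so #539 ∈ draft.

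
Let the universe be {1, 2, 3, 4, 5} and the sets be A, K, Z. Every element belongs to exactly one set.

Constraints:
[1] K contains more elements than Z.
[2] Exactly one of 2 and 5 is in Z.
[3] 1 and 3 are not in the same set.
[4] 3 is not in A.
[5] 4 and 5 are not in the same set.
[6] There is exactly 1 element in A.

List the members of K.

K = {2, 3, 4}

From (4): 3 ∉ A.
Suppose 1 ∈ K: no assignment then satisfies all the clues, so 1 ∉ K.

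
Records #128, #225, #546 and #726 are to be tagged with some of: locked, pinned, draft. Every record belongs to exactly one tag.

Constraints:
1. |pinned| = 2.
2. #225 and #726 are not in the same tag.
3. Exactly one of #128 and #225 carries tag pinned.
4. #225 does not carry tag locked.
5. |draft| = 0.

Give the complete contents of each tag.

locked = {#128, #726}; pinned = {#225, #546}; draft = {}

From (4): #225 ∉ locked.
(5): draft already has 0, so the rest are out.
Only one tag left: #225 ∈ pinned.
(2): #726 ∉ pinned.
(3) (exactly one): #128 ∉ pinned.
Only one tag left: #128 ∈ locked.
Only one tag left: #726 ∈ locked.
(1): only 2 candidates remain for pinned, so all are in.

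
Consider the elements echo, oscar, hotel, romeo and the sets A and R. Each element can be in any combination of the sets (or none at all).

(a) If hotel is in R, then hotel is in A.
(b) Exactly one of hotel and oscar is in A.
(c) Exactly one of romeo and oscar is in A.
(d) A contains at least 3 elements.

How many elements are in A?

3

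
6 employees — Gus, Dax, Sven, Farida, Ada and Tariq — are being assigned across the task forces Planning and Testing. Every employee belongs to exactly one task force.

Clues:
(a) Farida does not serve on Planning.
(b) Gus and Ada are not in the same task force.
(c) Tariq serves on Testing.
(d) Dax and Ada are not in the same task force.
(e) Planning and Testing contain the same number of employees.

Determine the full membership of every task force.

Planning = {Dax, Gus, Sven}; Testing = {Ada, Farida, Tariq}

From (a): Farida ∉ Planning.
From (c): Tariq ∈ Testing.
Only one task force left: Farida ∈ Testing.
Suppose Gus ∉ Planning: no assignment then satisfies all the clues, so Gus ∈ Planning.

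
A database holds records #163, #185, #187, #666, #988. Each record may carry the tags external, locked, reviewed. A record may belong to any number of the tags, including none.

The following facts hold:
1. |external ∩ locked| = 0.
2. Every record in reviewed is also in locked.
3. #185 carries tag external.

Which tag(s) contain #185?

#185: external

From (3): #185 ∈ external.
Suppose #185 ∈ locked: no assignment then satisfies all the clues, so #185 ∉ locked.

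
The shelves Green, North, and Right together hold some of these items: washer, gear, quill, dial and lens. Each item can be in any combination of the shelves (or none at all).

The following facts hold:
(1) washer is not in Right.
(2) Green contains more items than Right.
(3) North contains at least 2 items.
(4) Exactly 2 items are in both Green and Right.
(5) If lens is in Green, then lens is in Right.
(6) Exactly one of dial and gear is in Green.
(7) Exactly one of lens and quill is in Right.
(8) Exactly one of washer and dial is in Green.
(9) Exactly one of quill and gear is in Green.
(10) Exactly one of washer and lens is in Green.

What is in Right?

Right = {dial, lens}

From (1): washer ∉ Right.
Suppose gear ∈ Right: no assignment then satisfies all the clues, so gear ∉ Right.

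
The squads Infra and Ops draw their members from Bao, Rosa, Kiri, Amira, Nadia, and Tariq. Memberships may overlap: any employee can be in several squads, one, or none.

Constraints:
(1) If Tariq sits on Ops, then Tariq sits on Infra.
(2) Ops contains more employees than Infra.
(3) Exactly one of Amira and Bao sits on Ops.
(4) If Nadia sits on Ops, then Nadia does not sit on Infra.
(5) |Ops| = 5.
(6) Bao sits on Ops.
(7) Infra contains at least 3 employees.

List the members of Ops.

From (6): Bao ∈ Ops.
(3) (exactly one): Amira ∉ Ops.
(5): only 5 candidates remain for Ops, so all are in.
(1): Tariq ∈ Infra.
(4): Nadia ∉ Infra.

Ops = {Bao, Kiri, Nadia, Rosa, Tariq}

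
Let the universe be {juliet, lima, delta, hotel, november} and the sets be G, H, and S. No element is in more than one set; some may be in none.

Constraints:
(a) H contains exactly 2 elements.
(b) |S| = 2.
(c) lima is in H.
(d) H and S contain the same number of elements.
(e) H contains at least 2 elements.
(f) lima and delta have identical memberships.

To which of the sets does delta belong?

delta: H

From (c): lima ∈ H.
(f): delta matches lima: delta ∉ G.
(f): delta matches lima: delta ∈ H.
(a): H already has 2, so the rest are out.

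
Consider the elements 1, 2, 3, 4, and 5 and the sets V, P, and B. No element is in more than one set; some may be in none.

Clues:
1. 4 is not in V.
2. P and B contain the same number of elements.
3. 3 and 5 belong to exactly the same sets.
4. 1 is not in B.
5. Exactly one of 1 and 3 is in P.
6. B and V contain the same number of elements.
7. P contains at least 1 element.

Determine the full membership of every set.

V = {2}; P = {1}; B = {4}

From (1): 4 ∉ V.
From (4): 1 ∉ B.
Suppose 1 ∈ V: no assignment then satisfies all the clues, so 1 ∉ V.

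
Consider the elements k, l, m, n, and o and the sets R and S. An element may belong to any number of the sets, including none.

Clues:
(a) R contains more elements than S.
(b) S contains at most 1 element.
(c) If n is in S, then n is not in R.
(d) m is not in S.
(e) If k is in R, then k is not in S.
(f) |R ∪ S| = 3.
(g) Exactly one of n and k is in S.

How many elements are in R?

2

From (d): m ∉ S.
Suppose l ∈ S: no assignment then satisfies all the clues, so l ∉ S.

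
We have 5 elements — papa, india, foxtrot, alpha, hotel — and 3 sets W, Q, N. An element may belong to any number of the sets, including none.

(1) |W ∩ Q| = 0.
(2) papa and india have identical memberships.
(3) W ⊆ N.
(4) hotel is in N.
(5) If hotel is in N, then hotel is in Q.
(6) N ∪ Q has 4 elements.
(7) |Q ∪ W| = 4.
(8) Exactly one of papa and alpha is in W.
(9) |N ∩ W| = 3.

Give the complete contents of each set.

W = {foxtrot, india, papa}; Q = {hotel}; N = {foxtrot, hotel, india, papa}

From (4): hotel ∈ N.
(5): hotel ∈ Q.
Suppose papa ∉ W: no assignment then satisfies all the clues, so papa ∈ W.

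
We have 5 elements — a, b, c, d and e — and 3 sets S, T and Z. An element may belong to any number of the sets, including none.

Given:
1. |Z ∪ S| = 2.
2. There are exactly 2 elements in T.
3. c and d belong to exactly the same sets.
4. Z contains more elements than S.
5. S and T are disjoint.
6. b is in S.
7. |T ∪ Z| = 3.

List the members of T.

T = {a, e}

From (6): b ∈ S.
(5) (disjoint): b ∉ T.
Suppose a ∉ T: no assignment then satisfies all the clues, so a ∈ T.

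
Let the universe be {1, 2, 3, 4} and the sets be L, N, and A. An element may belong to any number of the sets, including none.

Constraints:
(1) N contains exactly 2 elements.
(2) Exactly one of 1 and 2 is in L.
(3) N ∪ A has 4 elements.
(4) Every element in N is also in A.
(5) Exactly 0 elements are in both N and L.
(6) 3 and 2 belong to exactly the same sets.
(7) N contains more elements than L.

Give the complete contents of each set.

L = {1}; N = {2, 3}; A = {1, 2, 3, 4}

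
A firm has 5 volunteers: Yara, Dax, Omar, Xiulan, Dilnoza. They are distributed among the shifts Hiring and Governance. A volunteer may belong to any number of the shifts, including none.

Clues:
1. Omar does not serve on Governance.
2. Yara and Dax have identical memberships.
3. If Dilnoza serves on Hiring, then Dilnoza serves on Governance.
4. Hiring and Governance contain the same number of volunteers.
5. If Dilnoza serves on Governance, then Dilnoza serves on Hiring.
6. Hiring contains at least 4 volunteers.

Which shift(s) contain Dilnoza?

Dilnoza: Governance, Hiring

From (1): Omar ∉ Governance.
Suppose Dilnoza ∉ Hiring: no assignment then satisfies all the clues, so Dilnoza ∈ Hiring.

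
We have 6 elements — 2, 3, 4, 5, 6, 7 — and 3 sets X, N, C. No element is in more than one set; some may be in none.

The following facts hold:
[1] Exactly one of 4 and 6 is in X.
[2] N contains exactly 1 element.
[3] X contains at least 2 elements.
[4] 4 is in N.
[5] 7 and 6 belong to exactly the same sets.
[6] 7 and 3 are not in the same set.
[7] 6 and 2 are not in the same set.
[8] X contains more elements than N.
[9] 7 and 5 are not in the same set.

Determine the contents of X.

From (4): 4 ∈ N.
(1) (exactly one): 6 ∈ X.
(2): N already has 1, so the rest are out.
(5): 7 matches 6: 7 ∈ X.
(6): 3 ∉ X.
(7): 2 ∉ X.
(9): 5 ∉ X.

X = {6, 7}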